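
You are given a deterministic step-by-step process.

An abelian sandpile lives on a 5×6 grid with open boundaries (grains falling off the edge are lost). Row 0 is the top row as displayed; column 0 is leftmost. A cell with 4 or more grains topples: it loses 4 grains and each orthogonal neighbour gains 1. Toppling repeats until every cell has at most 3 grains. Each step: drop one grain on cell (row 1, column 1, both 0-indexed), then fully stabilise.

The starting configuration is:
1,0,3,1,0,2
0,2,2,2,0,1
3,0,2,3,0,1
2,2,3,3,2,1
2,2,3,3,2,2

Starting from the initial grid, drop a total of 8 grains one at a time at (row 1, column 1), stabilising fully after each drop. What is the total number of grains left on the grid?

step 0: 1,0,3,1,0,2
0,2,2,2,0,1
3,0,2,3,0,1
2,2,3,3,2,1
2,2,3,3,2,2
step 1: 1,0,3,1,0,2
0,3,2,2,0,1
3,0,2,3,0,1
2,2,3,3,2,1
2,2,3,3,2,2
step 2: 1,1,3,1,0,2
1,0,3,2,0,1
3,1,2,3,0,1
2,2,3,3,2,1
2,2,3,3,2,2
step 3: 1,1,3,1,0,2
1,1,3,2,0,1
3,1,2,3,0,1
2,2,3,3,2,1
2,2,3,3,2,2
step 4: 1,1,3,1,0,2
1,2,3,2,0,1
3,1,2,3,0,1
2,2,3,3,2,1
2,2,3,3,2,2
step 5: 1,1,3,1,0,2
1,3,3,2,0,1
3,1,2,3,0,1
2,2,3,3,2,1
2,2,3,3,2,2
step 6: 1,3,0,2,0,2
2,1,1,3,0,1
3,2,3,3,0,1
2,2,3,3,2,1
2,2,3,3,2,2
step 7: 1,3,0,2,0,2
2,2,1,3,0,1
3,2,3,3,0,1
2,2,3,3,2,1
2,2,3,3,2,2
step 8: 1,3,0,2,0,2
2,3,1,3,0,1
3,2,3,3,0,1
2,2,3,3,2,1
2,2,3,3,2,2

57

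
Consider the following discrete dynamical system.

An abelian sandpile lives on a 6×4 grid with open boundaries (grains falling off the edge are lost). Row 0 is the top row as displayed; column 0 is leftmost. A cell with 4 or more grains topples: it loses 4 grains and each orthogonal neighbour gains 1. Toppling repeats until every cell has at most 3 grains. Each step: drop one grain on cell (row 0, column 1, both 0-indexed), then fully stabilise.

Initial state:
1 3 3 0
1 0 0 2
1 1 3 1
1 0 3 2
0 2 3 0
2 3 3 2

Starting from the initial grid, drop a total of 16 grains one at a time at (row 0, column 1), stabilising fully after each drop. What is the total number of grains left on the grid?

[0] 1 3 3 0
1 0 0 2
1 1 3 1
1 0 3 2
0 2 3 0
2 3 3 2
[1] 2 1 0 1
1 1 1 2
1 1 3 1
1 0 3 2
0 2 3 0
2 3 3 2
[2] 2 2 0 1
1 1 1 2
1 1 3 1
1 0 3 2
0 2 3 0
2 3 3 2
[3] 2 3 0 1
1 1 1 2
1 1 3 1
1 0 3 2
0 2 3 0
2 3 3 2
[4] 3 0 1 1
1 2 1 2
1 1 3 1
1 0 3 2
0 2 3 0
2 3 3 2
[5] 3 1 1 1
1 2 1 2
1 1 3 1
1 0 3 2
0 2 3 0
2 3 3 2
[6] 3 2 1 1
1 2 1 2
1 1 3 1
1 0 3 2
0 2 3 0
2 3 3 2
[7] 3 3 1 1
1 2 1 2
1 1 3 1
1 0 3 2
0 2 3 0
2 3 3 2
[8] 0 1 2 1
2 3 1 2
1 1 3 1
1 0 3 2
0 2 3 0
2 3 3 2
[9] 0 2 2 1
2 3 1 2
1 1 3 1
1 0 3 2
0 2 3 0
2 3 3 2
[10] 0 3 2 1
2 3 1 2
1 1 3 1
1 0 3 2
0 2 3 0
2 3 3 2
[11] 1 1 3 1
3 0 2 2
1 2 3 1
1 0 3 2
0 2 3 0
2 3 3 2
[12] 1 2 3 1
3 0 2 2
1 2 3 1
1 0 3 2
0 2 3 0
2 3 3 2
[13] 1 3 3 1
3 0 2 2
1 2 3 1
1 0 3 2
0 2 3 0
2 3 3 2
[14] 2 1 0 2
3 1 3 2
1 2 3 1
1 0 3 2
0 2 3 0
2 3 3 2
[15] 2 2 0 2
3 1 3 2
1 2 3 1
1 0 3 2
0 2 3 0
2 3 3 2
[16] 2 3 0 2
3 1 3 2
1 2 3 1
1 0 3 2
0 2 3 0
2 3 3 2

44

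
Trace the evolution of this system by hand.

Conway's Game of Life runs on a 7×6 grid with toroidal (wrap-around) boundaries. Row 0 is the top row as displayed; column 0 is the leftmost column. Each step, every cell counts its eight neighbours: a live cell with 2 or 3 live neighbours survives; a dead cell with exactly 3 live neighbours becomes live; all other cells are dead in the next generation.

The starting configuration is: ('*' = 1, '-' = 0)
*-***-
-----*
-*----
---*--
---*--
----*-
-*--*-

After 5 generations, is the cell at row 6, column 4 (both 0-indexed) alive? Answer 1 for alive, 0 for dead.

0

step 0: *-***-
-----*
-*----
---*--
---*--
----*-
-*--*-
step 1: *****-
******
------
--*---
---**-
---**-
-**-*-
step 2: ------
------
*---**
---*--
--*-*-
-----*
*-----
step 3: ------
-----*
----**
---*--
---**-
-----*
------
step 4: ------
----**
----**
---*-*
---**-
----*-
------
step 5: ------
----**
*--*--
---*-*
---*-*
---**-
------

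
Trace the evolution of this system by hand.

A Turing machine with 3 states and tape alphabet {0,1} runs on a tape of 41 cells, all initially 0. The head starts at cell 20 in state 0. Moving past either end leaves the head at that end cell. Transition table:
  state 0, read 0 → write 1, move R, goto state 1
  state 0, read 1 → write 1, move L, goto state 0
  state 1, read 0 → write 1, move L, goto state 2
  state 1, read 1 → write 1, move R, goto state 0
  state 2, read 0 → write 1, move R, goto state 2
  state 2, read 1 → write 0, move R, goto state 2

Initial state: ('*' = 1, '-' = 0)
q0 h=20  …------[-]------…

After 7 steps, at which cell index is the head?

step 0: q0 h=20  …------[-]------…
step 1: q1 h=21  …-----*[-]------…
step 2: q2 h=20  …------[*]*-----…
step 3: q2 h=21  …------[*]------…
step 4: q2 h=22  …------[-]------…
step 5: q2 h=23  …-----*[-]------…
step 6: q2 h=24  …----**[-]------…
step 7: q2 h=25  …---***[-]------…

25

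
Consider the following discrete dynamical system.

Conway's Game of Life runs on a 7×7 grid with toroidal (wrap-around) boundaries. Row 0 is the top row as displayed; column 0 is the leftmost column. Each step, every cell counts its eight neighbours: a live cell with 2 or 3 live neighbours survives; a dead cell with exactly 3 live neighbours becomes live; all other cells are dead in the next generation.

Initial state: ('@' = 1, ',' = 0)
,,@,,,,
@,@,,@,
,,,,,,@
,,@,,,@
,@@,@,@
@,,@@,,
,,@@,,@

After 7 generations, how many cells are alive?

18

[0] ,,@,,,,
@,@,,@,
,,,,,,@
,,@,,,@
,@@,@,@
@,,@@,,
,,@@,,@
[1] ,,@,,,@
,@,,,,@
@@,,,@@
,@@@,,@
,@@,@,@
@,,,@,@
,@@,@,,
[2] ,,@@,@,
,@@,,,,
,,,,,@,
,,,@@,,
,,,,@,@
,,,,@,@
,@@,,,@
[3] @,,@,,,
,@@@@,,
,,@@@,,
,,,@@,,
,,,,@,,
,,,@,,@
@@@,@,@
[4] ,,,,,@@
,@,,,,,
,@,,,@,
,,@,,@,
,,,,@@,
,@@@@,@
,@@,@@@
[5] ,@@,@,@
@,,,,@@
,@@,,,,
,,,,,@@
,@,,,,@
,@,,,,@
,@,,,,,
[6] ,@@,,,@
,,,@,@@
,@,,,,,
,@@,,@@
,,,,,,@
,@@,,,,
,@,,,@,
[7] ,@@,@,@
,@,,,@@
,@,,@,,
,@@,,@@
,,,,,@@
@@@,,,,
,,,,,,,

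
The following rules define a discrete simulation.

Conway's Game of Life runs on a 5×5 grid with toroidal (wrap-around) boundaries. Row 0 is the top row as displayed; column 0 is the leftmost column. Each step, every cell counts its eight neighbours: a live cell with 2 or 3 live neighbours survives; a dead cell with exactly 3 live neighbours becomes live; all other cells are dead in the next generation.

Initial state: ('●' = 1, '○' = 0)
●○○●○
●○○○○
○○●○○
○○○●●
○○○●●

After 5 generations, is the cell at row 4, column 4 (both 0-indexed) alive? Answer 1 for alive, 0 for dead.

k=0  ●○○●○
●○○○○
○○●○○
○○○●●
○○○●●
k=1  ●○○●○
○●○○●
○○○●●
○○●○●
●○●○○
k=2  ●○●●○
○○●○○
○○●○●
●●●○●
●○●○○
k=3  ○○●●●
○○●○●
○○●○●
○○●○●
○○○○○
k=4  ○○●○●
●●●○●
●●●○●
○○○○○
○○●○●
k=5  ○○●○●
○○○○○
○○●○●
○○●○●
○○○○○

0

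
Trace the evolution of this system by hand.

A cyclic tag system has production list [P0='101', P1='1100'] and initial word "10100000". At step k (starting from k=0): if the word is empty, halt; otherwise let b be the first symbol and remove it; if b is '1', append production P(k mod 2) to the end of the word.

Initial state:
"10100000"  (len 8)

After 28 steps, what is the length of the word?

28

0) "10100000"  (len 8)
1) "0100000101"  (len 10)
2) "100000101"  (len 9)
3) "00000101101"  (len 11)
4) "0000101101"  (len 10)
5) "000101101"  (len 9)
6) "00101101"  (len 8)
7) "0101101"  (len 7)
8) "101101"  (len 6)
9) "01101101"  (len 8)
10) "1101101"  (len 7)
11) "101101101"  (len 9)
12) "011011011100"  (len 12)
13) "11011011100"  (len 11)
14) "10110111001100"  (len 14)
15) "0110111001100101"  (len 16)
16) "110111001100101"  (len 15)
17) "10111001100101101"  (len 17)
18) "01110011001011011100"  (len 20)
19) "1110011001011011100"  (len 19)
20) "1100110010110111001100"  (len 22)
21) "100110010110111001100101"  (len 24)
22) "001100101101110011001011100"  (len 27)
23) "01100101101110011001011100"  (len 26)
24) "1100101101110011001011100"  (len 25)
25) "100101101110011001011100101"  (len 27)
26) "001011011100110010111001011100"  (len 30)
27) "01011011100110010111001011100"  (len 29)
28) "1011011100110010111001011100"  (len 28)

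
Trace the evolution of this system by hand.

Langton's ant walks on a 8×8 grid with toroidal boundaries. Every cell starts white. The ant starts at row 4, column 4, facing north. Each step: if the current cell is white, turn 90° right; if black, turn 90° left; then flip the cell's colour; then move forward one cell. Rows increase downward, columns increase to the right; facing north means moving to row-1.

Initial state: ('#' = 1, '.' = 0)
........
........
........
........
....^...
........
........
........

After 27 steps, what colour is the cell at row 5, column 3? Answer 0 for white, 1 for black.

1

step 0: ........
........
........
........
....^...
........
........
........
step 1: ........
........
........
........
....#>..
........
........
........
step 2: ........
........
........
........
....##..
.....v..
........
........
step 3: ........
........
........
........
....##..
....<#..
........
........
step 4: ........
........
........
........
....^#..
....##..
........
........
step 5: ........
........
........
........
...<.#..
....##..
........
........
step 6: ........
........
........
...^....
...#.#..
....##..
........
........
step 7: ........
........
........
...#>...
...#.#..
....##..
........
........
step 8: ........
........
........
...##...
...#v#..
....##..
........
........
step 9: ........
........
........
...##...
...<##..
....##..
........
........
step 10: ........
........
........
...##...
....##..
...v##..
........
........
step 11: ........
........
........
...##...
....##..
..<###..
........
........
step 12: ........
........
........
...##...
..^.##..
..####..
........
........
step 13: ........
........
........
...##...
..#>##..
..####..
........
........
step 14: ........
........
........
...##...
..####..
..#v##..
........
........
step 15: ........
........
........
...##...
..####..
..#.>#..
........
........
step 16: ........
........
........
...##...
..##^#..
..#..#..
........
........
step 17: ........
........
........
...##...
..#<.#..
..#..#..
........
........
step 18: ........
........
........
...##...
..#..#..
..#v.#..
........
........
step 19: ........
........
........
...##...
..#..#..
..<#.#..
........
........
step 20: ........
........
........
...##...
..#..#..
...#.#..
..v.....
........
step 21: ........
........
........
...##...
..#..#..
...#.#..
.<#.....
........
step 22: ........
........
........
...##...
..#..#..
.^.#.#..
.##.....
........
step 23: ........
........
........
...##...
..#..#..
.#>#.#..
.##.....
........
step 24: ........
........
........
...##...
..#..#..
.###.#..
.#v.....
........
step 25: ........
........
........
...##...
..#..#..
.###.#..
.#.>....
........
step 26: ........
........
........
...##...
..#..#..
.###.#..
.#.#....
...v....
step 27: ........
........
........
...##...
..#..#..
.###.#..
.#.#....
..<#....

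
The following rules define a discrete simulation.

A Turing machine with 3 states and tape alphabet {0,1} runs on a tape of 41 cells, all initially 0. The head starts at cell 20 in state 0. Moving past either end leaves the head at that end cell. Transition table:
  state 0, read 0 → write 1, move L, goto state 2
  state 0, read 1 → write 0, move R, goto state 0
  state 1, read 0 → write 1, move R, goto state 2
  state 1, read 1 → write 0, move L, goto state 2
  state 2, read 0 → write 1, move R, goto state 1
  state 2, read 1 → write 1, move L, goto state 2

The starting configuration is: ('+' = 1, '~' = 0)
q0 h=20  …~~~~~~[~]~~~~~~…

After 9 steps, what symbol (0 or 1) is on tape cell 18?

k=0  q0 h=20  …~~~~~~[~]~~~~~~…
k=1  q2 h=19  …~~~~~~[~]+~~~~~…
k=2  q1 h=20  …~~~~~+[+]~~~~~~…
k=3  q2 h=19  …~~~~~~[+]~~~~~~…
k=4  q2 h=18  …~~~~~~[~]+~~~~~…
k=5  q1 h=19  …~~~~~+[+]~~~~~~…
k=6  q2 h=18  …~~~~~~[+]~~~~~~…
k=7  q2 h=17  …~~~~~~[~]+~~~~~…
k=8  q1 h=18  …~~~~~+[+]~~~~~~…
k=9  q2 h=17  …~~~~~~[+]~~~~~~…

0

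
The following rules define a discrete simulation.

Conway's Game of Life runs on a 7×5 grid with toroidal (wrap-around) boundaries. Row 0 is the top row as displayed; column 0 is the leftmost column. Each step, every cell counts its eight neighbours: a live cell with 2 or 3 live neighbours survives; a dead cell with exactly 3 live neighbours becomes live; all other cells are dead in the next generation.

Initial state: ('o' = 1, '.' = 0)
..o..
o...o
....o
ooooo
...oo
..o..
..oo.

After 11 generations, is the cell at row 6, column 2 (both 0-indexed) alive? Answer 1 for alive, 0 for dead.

1

k=0  ..o..
o...o
....o
ooooo
...oo
..o..
..oo.
k=1  .oo.o
o..oo
..o..
.oo..
.....
..o.o
.ooo.
k=2  .....
o...o
o.o.o
.oo..
.ooo.
.oo..
....o
k=3  o...o
oo.oo
..o.o
....o
o..o.
oo...
.....
k=4  .o.o.
.oo..
.oo..
o...o
oo...
oo..o
.o..o
k=5  .o.o.
o..o.
..oo.
..o.o
.....
..o.o
.o.oo
k=6  .o.o.
.o.o.
.oo..
..o..
.....
o.o.o
.o..o
k=7  .o.oo
oo.o.
.o.o.
.oo..
.o.o.
oo.oo
.o..o
k=8  .o.o.
.o.o.
...oo
oo.o.
...o.
.o.o.
.o...
k=9  oo...
o..o.
.o.o.
o..o.
oo.o.
.....
oo...
k=10  ..o..
o....
oo.o.
o..o.
ooo..
..o.o
oo...
k=11  o....
o.o.o
ooo..
...o.
o.o..
..ooo
oooo.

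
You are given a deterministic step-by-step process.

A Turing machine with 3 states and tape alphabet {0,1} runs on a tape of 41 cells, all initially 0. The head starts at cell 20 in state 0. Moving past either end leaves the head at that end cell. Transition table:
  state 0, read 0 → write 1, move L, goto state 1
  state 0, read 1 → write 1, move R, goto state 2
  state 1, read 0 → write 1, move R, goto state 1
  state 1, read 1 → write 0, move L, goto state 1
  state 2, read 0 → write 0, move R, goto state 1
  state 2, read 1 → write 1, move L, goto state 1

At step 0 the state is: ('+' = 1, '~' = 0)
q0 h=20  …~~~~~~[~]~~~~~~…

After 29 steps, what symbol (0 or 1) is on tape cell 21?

1

k=0  q0 h=20  …~~~~~~[~]~~~~~~…
k=1  q1 h=19  …~~~~~~[~]+~~~~~…
k=2  q1 h=20  …~~~~~+[+]~~~~~~…
k=3  q1 h=19  …~~~~~~[+]~~~~~~…
k=4  q1 h=18  …~~~~~~[~]~~~~~~…
k=5  q1 h=19  …~~~~~+[~]~~~~~~…
k=6  q1 h=20  …~~~~++[~]~~~~~~…
k=7  q1 h=21  …~~~+++[~]~~~~~~…
k=8  q1 h=22  …~~++++[~]~~~~~~…
k=9  q1 h=23  …~+++++[~]~~~~~~…
k=10  q1 h=24  …++++++[~]~~~~~~…
k=11  q1 h=25  …++++++[~]~~~~~~…
k=12  q1 h=26  …++++++[~]~~~~~~…
k=13  q1 h=27  …++++++[~]~~~~~~…
k=14  q1 h=28  …++++++[~]~~~~~~…
k=15  q1 h=29  …++++++[~]~~~~~~…
k=16  q1 h=30  …++++++[~]~~~~~~…
k=17  q1 h=31  …++++++[~]~~~~~~…
k=18  q1 h=32  …++++++[~]~~~~~~…
k=19  q1 h=33  …++++++[~]~~~~~~…
k=20  q1 h=34  …++++++[~]~~~~~~|
k=21  q1 h=35  …++++++[~]~~~~~|
k=22  q1 h=36  …++++++[~]~~~~|
k=23  q1 h=37  …++++++[~]~~~|
k=24  q1 h=38  …++++++[~]~~|
k=25  q1 h=39  …++++++[~]~|
k=26  q1 h=40  …++++++[~]|
k=27  q1 h=40  …++++++[+]|
k=28  q1 h=39  …++++++[+]~|
k=29  q1 h=38  …++++++[+]~~|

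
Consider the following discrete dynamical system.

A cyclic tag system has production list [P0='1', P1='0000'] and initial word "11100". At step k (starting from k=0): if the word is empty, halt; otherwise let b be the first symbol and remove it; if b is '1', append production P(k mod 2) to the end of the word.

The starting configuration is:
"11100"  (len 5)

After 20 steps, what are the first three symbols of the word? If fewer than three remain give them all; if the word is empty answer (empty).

k=0  "11100"  (len 5)
k=1  "11001"  (len 5)
k=2  "10010000"  (len 8)
k=3  "00100001"  (len 8)
k=4  "0100001"  (len 7)
k=5  "100001"  (len 6)
k=6  "000010000"  (len 9)
k=7  "00010000"  (len 8)
k=8  "0010000"  (len 7)
k=9  "010000"  (len 6)
k=10  "10000"  (len 5)
k=11  "00001"  (len 5)
k=12  "0001"  (len 4)
k=13  "001"  (len 3)
k=14  "01"  (len 2)
k=15  "1"  (len 1)
k=16  "0000"  (len 4)
k=17  "000"  (len 3)
k=18  "00"  (len 2)
k=19  "0"  (len 1)
k=20  (halted — word empty)

(empty)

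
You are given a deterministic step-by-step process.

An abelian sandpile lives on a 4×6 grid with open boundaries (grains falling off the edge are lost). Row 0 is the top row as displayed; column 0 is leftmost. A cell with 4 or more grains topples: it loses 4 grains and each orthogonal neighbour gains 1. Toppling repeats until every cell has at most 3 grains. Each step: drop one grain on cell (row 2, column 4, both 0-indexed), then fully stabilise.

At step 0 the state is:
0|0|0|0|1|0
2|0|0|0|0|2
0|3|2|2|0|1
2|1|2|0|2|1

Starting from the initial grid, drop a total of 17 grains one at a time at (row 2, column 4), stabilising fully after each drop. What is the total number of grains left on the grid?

35

0) 0|0|0|0|1|0
2|0|0|0|0|2
0|3|2|2|0|1
2|1|2|0|2|1
1) 0|0|0|0|1|0
2|0|0|0|0|2
0|3|2|2|1|1
2|1|2|0|2|1
2) 0|0|0|0|1|0
2|0|0|0|0|2
0|3|2|2|2|1
2|1|2|0|2|1
3) 0|0|0|0|1|0
2|0|0|0|0|2
0|3|2|2|3|1
2|1|2|0|2|1
4) 0|0|0|0|1|0
2|0|0|0|1|2
0|3|2|3|0|2
2|1|2|0|3|1
5) 0|0|0|0|1|0
2|0|0|0|1|2
0|3|2|3|1|2
2|1|2|0|3|1
6) 0|0|0|0|1|0
2|0|0|0|1|2
0|3|2|3|2|2
2|1|2|0|3|1
7) 0|0|0|0|1|0
2|0|0|0|1|2
0|3|2|3|3|2
2|1|2|0|3|1
8) 0|0|0|0|1|0
2|0|0|1|2|2
0|3|3|0|2|3
2|1|2|2|0|2
9) 0|0|0|0|1|0
2|0|0|1|2|2
0|3|3|0|3|3
2|1|2|2|0|2
10) 0|0|0|0|1|0
2|0|0|1|3|3
0|3|3|1|1|0
2|1|2|2|1|3
11) 0|0|0|0|1|0
2|0|0|1|3|3
0|3|3|1|2|0
2|1|2|2|1|3
12) 0|0|0|0|1|0
2|0|0|1|3|3
0|3|3|1|3|0
2|1|2|2|1|3
13) 0|0|0|0|2|1
2|0|0|2|1|0
0|3|3|2|1|2
2|1|2|2|2|3
14) 0|0|0|0|2|1
2|0|0|2|1|0
0|3|3|2|2|2
2|1|2|2|2|3
15) 0|0|0|0|2|1
2|0|0|2|1|0
0|3|3|2|3|2
2|1|2|2|2|3
16) 0|0|0|0|2|1
2|0|0|2|2|0
0|3|3|3|0|3
2|1|2|2|3|3
17) 0|0|0|0|2|1
2|0|0|2|2|0
0|3|3|3|1|3
2|1|2|2|3|3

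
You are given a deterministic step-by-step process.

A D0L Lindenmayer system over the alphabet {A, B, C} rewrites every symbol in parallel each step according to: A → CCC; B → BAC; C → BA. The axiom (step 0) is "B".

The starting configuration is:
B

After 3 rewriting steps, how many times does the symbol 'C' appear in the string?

gen 0: B
gen 1: BAC
gen 2: BACCCCBA
gen 3: BACCCCBABABABABACCCC

8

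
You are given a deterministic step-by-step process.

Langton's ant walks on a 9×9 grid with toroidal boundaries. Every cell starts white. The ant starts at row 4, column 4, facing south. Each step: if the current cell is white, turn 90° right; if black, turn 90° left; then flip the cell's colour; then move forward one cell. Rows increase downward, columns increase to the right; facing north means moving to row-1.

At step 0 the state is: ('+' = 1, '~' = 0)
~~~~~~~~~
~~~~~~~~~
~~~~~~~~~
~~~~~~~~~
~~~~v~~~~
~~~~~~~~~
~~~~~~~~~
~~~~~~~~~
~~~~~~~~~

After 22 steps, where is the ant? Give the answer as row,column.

3,7

step 0: ~~~~~~~~~
~~~~~~~~~
~~~~~~~~~
~~~~~~~~~
~~~~v~~~~
~~~~~~~~~
~~~~~~~~~
~~~~~~~~~
~~~~~~~~~
step 1: ~~~~~~~~~
~~~~~~~~~
~~~~~~~~~
~~~~~~~~~
~~~<+~~~~
~~~~~~~~~
~~~~~~~~~
~~~~~~~~~
~~~~~~~~~
step 2: ~~~~~~~~~
~~~~~~~~~
~~~~~~~~~
~~~^~~~~~
~~~++~~~~
~~~~~~~~~
~~~~~~~~~
~~~~~~~~~
~~~~~~~~~
step 3: ~~~~~~~~~
~~~~~~~~~
~~~~~~~~~
~~~+>~~~~
~~~++~~~~
~~~~~~~~~
~~~~~~~~~
~~~~~~~~~
~~~~~~~~~
step 4: ~~~~~~~~~
~~~~~~~~~
~~~~~~~~~
~~~++~~~~
~~~+v~~~~
~~~~~~~~~
~~~~~~~~~
~~~~~~~~~
~~~~~~~~~
step 5: ~~~~~~~~~
~~~~~~~~~
~~~~~~~~~
~~~++~~~~
~~~+~>~~~
~~~~~~~~~
~~~~~~~~~
~~~~~~~~~
~~~~~~~~~
step 6: ~~~~~~~~~
~~~~~~~~~
~~~~~~~~~
~~~++~~~~
~~~+~+~~~
~~~~~v~~~
~~~~~~~~~
~~~~~~~~~
~~~~~~~~~
step 7: ~~~~~~~~~
~~~~~~~~~
~~~~~~~~~
~~~++~~~~
~~~+~+~~~
~~~~<+~~~
~~~~~~~~~
~~~~~~~~~
~~~~~~~~~
step 8: ~~~~~~~~~
~~~~~~~~~
~~~~~~~~~
~~~++~~~~
~~~+^+~~~
~~~~++~~~
~~~~~~~~~
~~~~~~~~~
~~~~~~~~~
step 9: ~~~~~~~~~
~~~~~~~~~
~~~~~~~~~
~~~++~~~~
~~~++>~~~
~~~~++~~~
~~~~~~~~~
~~~~~~~~~
~~~~~~~~~
step 10: ~~~~~~~~~
~~~~~~~~~
~~~~~~~~~
~~~++^~~~
~~~++~~~~
~~~~++~~~
~~~~~~~~~
~~~~~~~~~
~~~~~~~~~
step 11: ~~~~~~~~~
~~~~~~~~~
~~~~~~~~~
~~~+++>~~
~~~++~~~~
~~~~++~~~
~~~~~~~~~
~~~~~~~~~
~~~~~~~~~
step 12: ~~~~~~~~~
~~~~~~~~~
~~~~~~~~~
~~~++++~~
~~~++~v~~
~~~~++~~~
~~~~~~~~~
~~~~~~~~~
~~~~~~~~~
step 13: ~~~~~~~~~
~~~~~~~~~
~~~~~~~~~
~~~++++~~
~~~++<+~~
~~~~++~~~
~~~~~~~~~
~~~~~~~~~
~~~~~~~~~
step 14: ~~~~~~~~~
~~~~~~~~~
~~~~~~~~~
~~~++^+~~
~~~++++~~
~~~~++~~~
~~~~~~~~~
~~~~~~~~~
~~~~~~~~~
step 15: ~~~~~~~~~
~~~~~~~~~
~~~~~~~~~
~~~+<~+~~
~~~++++~~
~~~~++~~~
~~~~~~~~~
~~~~~~~~~
~~~~~~~~~
step 16: ~~~~~~~~~
~~~~~~~~~
~~~~~~~~~
~~~+~~+~~
~~~+v++~~
~~~~++~~~
~~~~~~~~~
~~~~~~~~~
~~~~~~~~~
step 17: ~~~~~~~~~
~~~~~~~~~
~~~~~~~~~
~~~+~~+~~
~~~+~>+~~
~~~~++~~~
~~~~~~~~~
~~~~~~~~~
~~~~~~~~~
step 18: ~~~~~~~~~
~~~~~~~~~
~~~~~~~~~
~~~+~^+~~
~~~+~~+~~
~~~~++~~~
~~~~~~~~~
~~~~~~~~~
~~~~~~~~~
step 19: ~~~~~~~~~
~~~~~~~~~
~~~~~~~~~
~~~+~+>~~
~~~+~~+~~
~~~~++~~~
~~~~~~~~~
~~~~~~~~~
~~~~~~~~~
step 20: ~~~~~~~~~
~~~~~~~~~
~~~~~~^~~
~~~+~+~~~
~~~+~~+~~
~~~~++~~~
~~~~~~~~~
~~~~~~~~~
~~~~~~~~~
step 21: ~~~~~~~~~
~~~~~~~~~
~~~~~~+>~
~~~+~+~~~
~~~+~~+~~
~~~~++~~~
~~~~~~~~~
~~~~~~~~~
~~~~~~~~~
step 22: ~~~~~~~~~
~~~~~~~~~
~~~~~~++~
~~~+~+~v~
~~~+~~+~~
~~~~++~~~
~~~~~~~~~
~~~~~~~~~
~~~~~~~~~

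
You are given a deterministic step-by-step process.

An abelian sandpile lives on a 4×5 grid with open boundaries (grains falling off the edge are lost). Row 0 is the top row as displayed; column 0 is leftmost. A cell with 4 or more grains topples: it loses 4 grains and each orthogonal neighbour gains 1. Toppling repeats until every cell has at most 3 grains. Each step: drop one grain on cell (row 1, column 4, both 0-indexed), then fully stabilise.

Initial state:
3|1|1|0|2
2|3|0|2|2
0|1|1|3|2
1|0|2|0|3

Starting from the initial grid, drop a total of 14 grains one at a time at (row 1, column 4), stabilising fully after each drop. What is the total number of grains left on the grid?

32

t=0: 3|1|1|0|2
2|3|0|2|2
0|1|1|3|2
1|0|2|0|3
t=1: 3|1|1|0|2
2|3|0|2|3
0|1|1|3|2
1|0|2|0|3
t=2: 3|1|1|0|3
2|3|0|3|0
0|1|1|3|3
1|0|2|0|3
t=3: 3|1|1|0|3
2|3|0|3|1
0|1|1|3|3
1|0|2|0|3
t=4: 3|1|1|0|3
2|3|0|3|2
0|1|1|3|3
1|0|2|0|3
t=5: 3|1|1|0|3
2|3|0|3|3
0|1|1|3|3
1|0|2|0|3
t=6: 3|1|1|2|0
2|3|1|1|3
0|1|2|1|2
1|0|2|2|0
t=7: 3|1|1|2|1
2|3|1|2|0
0|1|2|1|3
1|0|2|2|0
t=8: 3|1|1|2|1
2|3|1|2|1
0|1|2|1|3
1|0|2|2|0
t=9: 3|1|1|2|1
2|3|1|2|2
0|1|2|1|3
1|0|2|2|0
t=10: 3|1|1|2|1
2|3|1|2|3
0|1|2|1|3
1|0|2|2|0
t=11: 3|1|1|2|2
2|3|1|3|1
0|1|2|2|0
1|0|2|2|1
t=12: 3|1|1|2|2
2|3|1|3|2
0|1|2|2|0
1|0|2|2|1
t=13: 3|1|1|2|2
2|3|1|3|3
0|1|2|2|0
1|0|2|2|1
t=14: 3|1|1|3|3
2|3|2|0|1
0|1|2|3|1
1|0|2|2|1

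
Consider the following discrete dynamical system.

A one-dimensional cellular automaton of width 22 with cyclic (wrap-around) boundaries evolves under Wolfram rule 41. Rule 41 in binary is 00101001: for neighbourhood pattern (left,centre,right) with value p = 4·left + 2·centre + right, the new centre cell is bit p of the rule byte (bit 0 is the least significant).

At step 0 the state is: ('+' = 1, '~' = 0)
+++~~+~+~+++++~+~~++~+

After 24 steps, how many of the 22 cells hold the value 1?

11

gen 0: +++~~+~+~+++++~+~~++~+
gen 1: ~~~~~~+~++~~~~+~~~+~++
gen 2: ~++++~~++~~++~~~+~~++~
gen 3: ~+~~~~~+~~~+~~+~~~~+~~
gen 4: ~~~+++~~~+~~~~~~++~~~+
gen 5: ~+~+~~~+~~~++++~+~~+~~
gen 6: ~~+~~+~~~+~+~~~+~~~~~+
gen 7: ~~~~~~~+~~+~~+~~~+++~~
gen 8: ++++++~~~~~~~~~+~+~~~+
gen 9: ~~~~~~~+++++++~~+~~+~+
gen 10: ~+++++~+~~~~~~~~~~~~+~
gen 11: ~+~~~~+~~++++++++++~~~
gen 12: ~~~++~~~~+~~~~~~~~~~++
gen 13: ~+~+~~++~~~++++++++~+~
gen 14: ~~+~~~+~~+~+~~~~~~~+~~
gen 15: +~~~+~~~~~+~~+++++~~~+
gen 16: ~~+~~~+++~~~~+~~~~~+~+
gen 17: ~~~~+~+~~~++~~~+++~~+~
gen 18: +++~~+~~+~+~~+~+~~~~~~
gen 19: +~~~~~~~~+~~~~+~~++++~
gen 20: ~~++++++~~~++~~~~+~~~+
gen 21: ~~+~~~~~~+~+~~++~~~+~~
gen 22: +~~~++++~~+~~~+~~+~~~+
gen 23: ~~+~+~~~~~~~+~~~~~~+~+
gen 24: ~~~+~~+++++~~~++++~~+~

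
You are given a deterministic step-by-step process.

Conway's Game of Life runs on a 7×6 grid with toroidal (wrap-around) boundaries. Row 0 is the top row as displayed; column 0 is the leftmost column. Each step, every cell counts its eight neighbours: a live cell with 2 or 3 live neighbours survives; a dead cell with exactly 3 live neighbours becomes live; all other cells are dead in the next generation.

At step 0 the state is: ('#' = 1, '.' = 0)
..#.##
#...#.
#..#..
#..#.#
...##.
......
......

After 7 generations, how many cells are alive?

10

0) ..#.##
#...#.
#..#..
#..#.#
...##.
......
......
1) ...###
##..#.
##.#..
#.##.#
...###
......
......
2) #..###
.#....
...#..
......
#.##.#
....#.
....#.
3) #..###
#.##.#
......
..###.
...###
....#.
......
4) ####..
####..
.#...#
..#..#
..#..#
...###
...#..
5) #...#.
...###
...###
.##.##
#.#..#
..##.#
##...#
6) .#.#..
#.....
......
.##...
......
..##..
.###..
7) ##.#..
......
.#....
......
.#.#..
.#.#..
.#..#.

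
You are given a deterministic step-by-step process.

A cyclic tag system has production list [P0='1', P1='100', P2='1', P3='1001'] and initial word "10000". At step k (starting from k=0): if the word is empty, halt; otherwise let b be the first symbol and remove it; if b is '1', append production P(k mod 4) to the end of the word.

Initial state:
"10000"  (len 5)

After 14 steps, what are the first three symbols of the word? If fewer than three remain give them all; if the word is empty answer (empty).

100

step 0: "10000"  (len 5)
step 1: "00001"  (len 5)
step 2: "0001"  (len 4)
step 3: "001"  (len 3)
step 4: "01"  (len 2)
step 5: "1"  (len 1)
step 6: "100"  (len 3)
step 7: "001"  (len 3)
step 8: "01"  (len 2)
step 9: "1"  (len 1)
step 10: "100"  (len 3)
step 11: "001"  (len 3)
step 12: "01"  (len 2)
step 13: "1"  (len 1)
step 14: "100"  (len 3)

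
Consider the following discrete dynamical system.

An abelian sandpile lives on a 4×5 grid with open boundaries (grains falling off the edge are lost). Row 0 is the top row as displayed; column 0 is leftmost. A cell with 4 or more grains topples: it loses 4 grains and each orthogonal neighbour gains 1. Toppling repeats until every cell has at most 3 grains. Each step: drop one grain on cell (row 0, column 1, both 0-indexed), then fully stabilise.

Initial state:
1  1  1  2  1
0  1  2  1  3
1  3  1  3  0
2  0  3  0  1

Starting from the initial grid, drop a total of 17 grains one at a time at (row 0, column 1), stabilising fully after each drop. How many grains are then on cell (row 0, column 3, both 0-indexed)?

0) 1  1  1  2  1
0  1  2  1  3
1  3  1  3  0
2  0  3  0  1
1) 1  2  1  2  1
0  1  2  1  3
1  3  1  3  0
2  0  3  0  1
2) 1  3  1  2  1
0  1  2  1  3
1  3  1  3  0
2  0  3  0  1
3) 2  0  2  2  1
0  2  2  1  3
1  3  1  3  0
2  0  3  0  1
4) 2  1  2  2  1
0  2  2  1  3
1  3  1  3  0
2  0  3  0  1
5) 2  2  2  2  1
0  2  2  1  3
1  3  1  3  0
2  0  3  0  1
6) 2  3  2  2  1
0  2  2  1  3
1  3  1  3  0
2  0  3  0  1
7) 3  0  3  2  1
0  3  2  1  3
1  3  1  3  0
2  0  3  0  1
8) 3  1  3  2  1
0  3  2  1  3
1  3  1  3  0
2  0  3  0  1
9) 3  2  3  2  1
0  3  2  1  3
1  3  1  3  0
2  0  3  0  1
10) 3  3  3  2  1
0  3  2  1  3
1  3  1  3  0
2  0  3  0  1
11) 0  3  1  3  1
2  2  0  2  3
2  0  3  3  0
2  1  3  0  1
12) 1  0  2  3  1
2  3  0  2  3
2  0  3  3  0
2  1  3  0  1
13) 1  1  2  3  1
2  3  0  2  3
2  0  3  3  0
2  1  3  0  1
14) 1  2  2  3  1
2  3  0  2  3
2  0  3  3  0
2  1  3  0  1
15) 1  3  2  3  1
2  3  0  2  3
2  0  3  3  0
2  1  3  0  1
16) 2  1  3  3  1
3  0  1  2  3
2  1  3  3  0
2  1  3  0  1
17) 2  2  3  3  1
3  0  1  2  3
2  1  3  3  0
2  1  3  0  1

3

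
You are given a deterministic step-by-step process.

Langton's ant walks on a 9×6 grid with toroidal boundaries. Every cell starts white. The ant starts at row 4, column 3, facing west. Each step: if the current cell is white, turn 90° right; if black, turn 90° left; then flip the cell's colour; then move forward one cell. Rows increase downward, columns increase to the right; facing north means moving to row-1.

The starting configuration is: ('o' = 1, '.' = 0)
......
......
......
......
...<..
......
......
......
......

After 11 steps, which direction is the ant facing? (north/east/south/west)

t=0: ......
......
......
......
...<..
......
......
......
......
t=1: ......
......
......
...^..
...o..
......
......
......
......
t=2: ......
......
......
...o>.
...o..
......
......
......
......
t=3: ......
......
......
...oo.
...ov.
......
......
......
......
t=4: ......
......
......
...oo.
...<o.
......
......
......
......
t=5: ......
......
......
...oo.
....o.
...v..
......
......
......
t=6: ......
......
......
...oo.
....o.
..<o..
......
......
......
t=7: ......
......
......
...oo.
..^.o.
..oo..
......
......
......
t=8: ......
......
......
...oo.
..o>o.
..oo..
......
......
......
t=9: ......
......
......
...oo.
..ooo.
..ov..
......
......
......
t=10: ......
......
......
...oo.
..ooo.
..o.>.
......
......
......
t=11: ......
......
......
...oo.
..ooo.
..o.o.
....v.
......
......

south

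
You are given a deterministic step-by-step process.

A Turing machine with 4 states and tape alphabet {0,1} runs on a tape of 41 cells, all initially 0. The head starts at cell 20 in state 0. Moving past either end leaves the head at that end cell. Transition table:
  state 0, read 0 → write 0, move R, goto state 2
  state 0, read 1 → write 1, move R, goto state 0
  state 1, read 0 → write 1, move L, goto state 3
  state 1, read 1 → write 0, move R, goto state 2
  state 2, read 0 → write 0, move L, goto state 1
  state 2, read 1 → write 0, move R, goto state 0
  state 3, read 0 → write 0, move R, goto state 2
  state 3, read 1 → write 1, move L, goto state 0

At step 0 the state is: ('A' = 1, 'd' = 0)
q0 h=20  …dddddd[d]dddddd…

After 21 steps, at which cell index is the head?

25

[0] q0 h=20  …dddddd[d]dddddd…
[1] q2 h=21  …dddddd[d]dddddd…
[2] q1 h=20  …dddddd[d]dddddd…
[3] q3 h=19  …dddddd[d]Addddd…
[4] q2 h=20  …dddddd[A]dddddd…
[5] q0 h=21  …dddddd[d]dddddd…
[6] q2 h=22  …dddddd[d]dddddd…
[7] q1 h=21  …dddddd[d]dddddd…
[8] q3 h=20  …dddddd[d]Addddd…
[9] q2 h=21  …dddddd[A]dddddd…
[10] q0 h=22  …dddddd[d]dddddd…
[11] q2 h=23  …dddddd[d]dddddd…
[12] q1 h=22  …dddddd[d]dddddd…
[13] q3 h=21  …dddddd[d]Addddd…
[14] q2 h=22  …dddddd[A]dddddd…
[15] q0 h=23  …dddddd[d]dddddd…
[16] q2 h=24  …dddddd[d]dddddd…
[17] q1 h=23  …dddddd[d]dddddd…
[18] q3 h=22  …dddddd[d]Addddd…
[19] q2 h=23  …dddddd[A]dddddd…
[20] q0 h=24  …dddddd[d]dddddd…
[21] q2 h=25  …dddddd[d]dddddd…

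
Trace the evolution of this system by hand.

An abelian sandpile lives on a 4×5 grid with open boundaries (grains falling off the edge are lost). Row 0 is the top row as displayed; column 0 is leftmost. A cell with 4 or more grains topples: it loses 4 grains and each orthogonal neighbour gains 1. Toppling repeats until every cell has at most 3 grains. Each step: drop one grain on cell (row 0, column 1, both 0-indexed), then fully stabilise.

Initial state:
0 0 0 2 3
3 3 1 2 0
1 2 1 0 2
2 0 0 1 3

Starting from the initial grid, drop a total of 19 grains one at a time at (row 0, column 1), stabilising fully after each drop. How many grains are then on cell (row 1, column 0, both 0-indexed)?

2

0) 0 0 0 2 3
3 3 1 2 0
1 2 1 0 2
2 0 0 1 3
1) 0 1 0 2 3
3 3 1 2 0
1 2 1 0 2
2 0 0 1 3
2) 0 2 0 2 3
3 3 1 2 0
1 2 1 0 2
2 0 0 1 3
3) 0 3 0 2 3
3 3 1 2 0
1 2 1 0 2
2 0 0 1 3
4) 2 1 1 2 3
0 1 2 2 0
2 3 1 0 2
2 0 0 1 3
5) 2 2 1 2 3
0 1 2 2 0
2 3 1 0 2
2 0 0 1 3
6) 2 3 1 2 3
0 1 2 2 0
2 3 1 0 2
2 0 0 1 3
7) 3 0 2 2 3
0 2 2 2 0
2 3 1 0 2
2 0 0 1 3
8) 3 1 2 2 3
0 2 2 2 0
2 3 1 0 2
2 0 0 1 3
9) 3 2 2 2 3
0 2 2 2 0
2 3 1 0 2
2 0 0 1 3
10) 3 3 2 2 3
0 2 2 2 0
2 3 1 0 2
2 0 0 1 3
11) 0 1 3 2 3
1 3 2 2 0
2 3 1 0 2
2 0 0 1 3
12) 0 2 3 2 3
1 3 2 2 0
2 3 1 0 2
2 0 0 1 3
13) 0 3 3 2 3
1 3 2 2 0
2 3 1 0 2
2 0 0 1 3
14) 1 2 1 3 3
2 2 0 3 0
3 0 3 0 2
2 1 0 1 3
15) 1 3 1 3 3
2 2 0 3 0
3 0 3 0 2
2 1 0 1 3
16) 2 0 2 3 3
2 3 0 3 0
3 0 3 0 2
2 1 0 1 3
17) 2 1 2 3 3
2 3 0 3 0
3 0 3 0 2
2 1 0 1 3
18) 2 2 2 3 3
2 3 0 3 0
3 0 3 0 2
2 1 0 1 3
19) 2 3 2 3 3
2 3 0 3 0
3 0 3 0 2
2 1 0 1 3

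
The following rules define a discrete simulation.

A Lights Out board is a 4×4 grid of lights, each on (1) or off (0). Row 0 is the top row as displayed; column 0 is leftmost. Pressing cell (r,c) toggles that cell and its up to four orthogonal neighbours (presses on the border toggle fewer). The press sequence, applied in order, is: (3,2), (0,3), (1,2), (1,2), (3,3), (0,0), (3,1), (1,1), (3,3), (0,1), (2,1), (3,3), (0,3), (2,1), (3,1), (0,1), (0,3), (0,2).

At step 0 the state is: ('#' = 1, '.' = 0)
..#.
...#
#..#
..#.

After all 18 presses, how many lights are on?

gen 0: ..#.
...#
#..#
..#.
gen 1: ..#.
...#
#.##
.#.#
gen 2: ...#
....
#.##
.#.#
gen 3: ..##
.###
#..#
.#.#
gen 4: ...#
....
#.##
.#.#
gen 5: ...#
....
#.#.
.##.
gen 6: ##.#
#...
#.#.
.##.
gen 7: ##.#
#...
###.
#...
gen 8: #..#
.##.
#.#.
#...
gen 9: #..#
.##.
#.##
#.##
gen 10: .###
..#.
#.##
#.##
gen 11: .###
.##.
.#.#
####
gen 12: .###
.##.
.#..
##..
gen 13: .#..
.###
.#..
##..
gen 14: .#..
..##
#.#.
#...
gen 15: .#..
..##
###.
.##.
gen 16: #.#.
.###
###.
.##.
gen 17: #..#
.##.
###.
.##.
gen 18: ###.
.#..
###.
.##.

9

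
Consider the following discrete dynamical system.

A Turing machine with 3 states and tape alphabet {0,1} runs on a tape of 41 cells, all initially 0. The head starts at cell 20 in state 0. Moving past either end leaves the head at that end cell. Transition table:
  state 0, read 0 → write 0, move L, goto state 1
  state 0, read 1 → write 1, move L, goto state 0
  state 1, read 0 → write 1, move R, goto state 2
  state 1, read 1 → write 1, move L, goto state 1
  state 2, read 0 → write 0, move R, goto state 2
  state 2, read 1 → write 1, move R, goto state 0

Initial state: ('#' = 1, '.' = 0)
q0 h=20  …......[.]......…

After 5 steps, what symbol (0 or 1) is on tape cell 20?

0

k=0  q0 h=20  …......[.]......…
k=1  q1 h=19  …......[.]......…
k=2  q2 h=20  ….....#[.]......…
k=3  q2 h=21  …....#.[.]......…
k=4  q2 h=22  …...#..[.]......…
k=5  q2 h=23  …..#...[.]......…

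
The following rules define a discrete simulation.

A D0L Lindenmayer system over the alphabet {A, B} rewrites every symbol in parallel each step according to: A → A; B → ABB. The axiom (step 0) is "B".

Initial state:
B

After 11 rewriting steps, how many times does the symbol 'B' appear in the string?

2048

k=0  B
k=1  ABB
k=2  AABBABB
k=3  AAABBABBAABBABB
k=4  AAAABBABBAABBABBAAABBABBAABBABB
k=5  AAAAABBABBAABBABBAAABBABBAABBABBAAAABBABBAABBABBAAABBABBAABBABB
k=6  AAAAAABBABBAABBABBAAABBABBAABBABBAAAABBABBAABBABBAAABBABBA…BBABBAABBABBAAABBABBAABBABBAAAABBABBAABBABBAAABBABBAABBABB  (len 127)
k=7  AAAAAAABBABBAABBABBAAABBABBAABBABBAAAABBABBAABBABBAAABBABB…BBABBAABBABBAAABBABBAABBABBAAAABBABBAABBABBAAABBABBAABBABB  (len 255)
k=8  AAAAAAAABBABBAABBABBAAABBABBAABBABBAAAABBABBAABBABBAAABBAB…BBABBAABBABBAAABBABBAABBABBAAAABBABBAABBABBAAABBABBAABBABB  (len 511)
k=9  AAAAAAAAABBABBAABBABBAAABBABBAABBABBAAAABBABBAABBABBAAABBA…BBABBAABBABBAAABBABBAABBABBAAAABBABBAABBABBAAABBABBAABBABB  (len 1023)
k=10  AAAAAAAAAABBABBAABBABBAAABBABBAABBABBAAAABBABBAABBABBAAABB…BBABBAABBABBAAABBABBAABBABBAAAABBABBAABBABBAAABBABBAABBABB  (len 2047)
k=11  AAAAAAAAAAABBABBAABBABBAAABBABBAABBABBAAAABBABBAABBABBAAAB…BBABBAABBABBAAABBABBAABBABBAAAABBABBAABBABBAAABBABBAABBABB  (len 4095)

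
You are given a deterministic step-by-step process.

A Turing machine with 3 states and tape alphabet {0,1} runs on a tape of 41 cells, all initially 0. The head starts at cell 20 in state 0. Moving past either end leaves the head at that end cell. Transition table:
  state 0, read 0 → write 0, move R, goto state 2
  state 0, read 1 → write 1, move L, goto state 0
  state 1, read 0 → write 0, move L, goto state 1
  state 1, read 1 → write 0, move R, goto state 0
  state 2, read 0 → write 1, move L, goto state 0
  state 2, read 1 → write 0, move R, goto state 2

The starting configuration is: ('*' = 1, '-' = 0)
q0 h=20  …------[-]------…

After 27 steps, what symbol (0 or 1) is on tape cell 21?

0) q0 h=20  …------[-]------…
1) q2 h=21  …------[-]------…
2) q0 h=20  …------[-]*-----…
3) q2 h=21  …------[*]------…
4) q2 h=22  …------[-]------…
5) q0 h=21  …------[-]*-----…
6) q2 h=22  …------[*]------…
7) q2 h=23  …------[-]------…
8) q0 h=22  …------[-]*-----…
9) q2 h=23  …------[*]------…
10) q2 h=24  …------[-]------…
11) q0 h=23  …------[-]*-----…
12) q2 h=24  …------[*]------…
13) q2 h=25  …------[-]------…
14) q0 h=24  …------[-]*-----…
15) q2 h=25  …------[*]------…
16) q2 h=26  …------[-]------…
17) q0 h=25  …------[-]*-----…
18) q2 h=26  …------[*]------…
19) q2 h=27  …------[-]------…
20) q0 h=26  …------[-]*-----…
21) q2 h=27  …------[*]------…
22) q2 h=28  …------[-]------…
23) q0 h=27  …------[-]*-----…
24) q2 h=28  …------[*]------…
25) q2 h=29  …------[-]------…
26) q0 h=28  …------[-]*-----…
27) q2 h=29  …------[*]------…

0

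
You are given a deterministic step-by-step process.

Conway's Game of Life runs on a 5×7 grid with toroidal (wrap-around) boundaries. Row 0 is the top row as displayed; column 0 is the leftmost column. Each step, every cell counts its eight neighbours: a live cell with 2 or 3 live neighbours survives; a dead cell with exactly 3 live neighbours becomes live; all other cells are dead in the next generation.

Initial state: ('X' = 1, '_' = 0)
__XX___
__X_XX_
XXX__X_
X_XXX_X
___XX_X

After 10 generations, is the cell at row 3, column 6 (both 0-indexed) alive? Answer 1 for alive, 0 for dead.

k=0  __XX___
__X_XX_
XXX__X_
X_XXX_X
___XX_X
k=1  __X____
____XXX
X______
_______
XX____X
k=2  _X_____
_____XX
_____XX
_X____X
XX_____
k=3  _X____X
X____XX
_______
_X___XX
_XX____
k=4  _XX__XX
X____XX
_______
XXX____
_XX__XX
k=5  __X_X__
XX___X_
_______
X_X___X
___X_X_
k=6  _XXXXXX
_X_____
_______
______X
_XXXXXX
k=7  ______X
XX_XXX_
_______
X_XXX_X
_X_____
k=8  _XX_XXX
X___XXX
_______
XXXX___
_XXX_XX
k=9  _______
XX_XX__
__XXXX_
X__XX_X
_______
k=10  _______
_X___X_
_______
__X___X
_______

1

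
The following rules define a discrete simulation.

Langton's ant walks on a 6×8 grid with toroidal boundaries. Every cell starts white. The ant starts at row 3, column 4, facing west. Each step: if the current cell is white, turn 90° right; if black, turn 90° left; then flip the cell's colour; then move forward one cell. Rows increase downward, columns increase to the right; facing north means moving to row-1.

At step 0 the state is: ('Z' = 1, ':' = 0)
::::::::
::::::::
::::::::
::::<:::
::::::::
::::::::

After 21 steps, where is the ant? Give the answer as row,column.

[0] ::::::::
::::::::
::::::::
::::<:::
::::::::
::::::::
[1] ::::::::
::::::::
::::^:::
::::Z:::
::::::::
::::::::
[2] ::::::::
::::::::
::::Z>::
::::Z:::
::::::::
::::::::
[3] ::::::::
::::::::
::::ZZ::
::::Zv::
::::::::
::::::::
[4] ::::::::
::::::::
::::ZZ::
::::<Z::
::::::::
::::::::
[5] ::::::::
::::::::
::::ZZ::
:::::Z::
::::v:::
::::::::
[6] ::::::::
::::::::
::::ZZ::
:::::Z::
:::<Z:::
::::::::
[7] ::::::::
::::::::
::::ZZ::
:::^:Z::
:::ZZ:::
::::::::
[8] ::::::::
::::::::
::::ZZ::
:::Z>Z::
:::ZZ:::
::::::::
[9] ::::::::
::::::::
::::ZZ::
:::ZZZ::
:::Zv:::
::::::::
[10] ::::::::
::::::::
::::ZZ::
:::ZZZ::
:::Z:>::
::::::::
[11] ::::::::
::::::::
::::ZZ::
:::ZZZ::
:::Z:Z::
:::::v::
[12] ::::::::
::::::::
::::ZZ::
:::ZZZ::
:::Z:Z::
::::<Z::
[13] ::::::::
::::::::
::::ZZ::
:::ZZZ::
:::Z^Z::
::::ZZ::
[14] ::::::::
::::::::
::::ZZ::
:::ZZZ::
:::ZZ>::
::::ZZ::
[15] ::::::::
::::::::
::::ZZ::
:::ZZ^::
:::ZZ:::
::::ZZ::
[16] ::::::::
::::::::
::::ZZ::
:::Z<:::
:::ZZ:::
::::ZZ::
[17] ::::::::
::::::::
::::ZZ::
:::Z::::
:::Zv:::
::::ZZ::
[18] ::::::::
::::::::
::::ZZ::
:::Z::::
:::Z:>::
::::ZZ::
[19] ::::::::
::::::::
::::ZZ::
:::Z::::
:::Z:Z::
::::Zv::
[20] ::::::::
::::::::
::::ZZ::
:::Z::::
:::Z:Z::
::::Z:>:
[21] ::::::v:
::::::::
::::ZZ::
:::Z::::
:::Z:Z::
::::Z:Z:

0,6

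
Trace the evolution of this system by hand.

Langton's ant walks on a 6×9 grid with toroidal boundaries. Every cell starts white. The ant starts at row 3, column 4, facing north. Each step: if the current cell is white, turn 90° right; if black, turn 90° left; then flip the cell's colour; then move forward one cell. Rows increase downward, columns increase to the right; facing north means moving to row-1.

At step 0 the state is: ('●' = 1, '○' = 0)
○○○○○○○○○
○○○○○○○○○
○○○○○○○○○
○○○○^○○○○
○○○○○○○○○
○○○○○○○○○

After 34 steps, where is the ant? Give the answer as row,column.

t=0: ○○○○○○○○○
○○○○○○○○○
○○○○○○○○○
○○○○^○○○○
○○○○○○○○○
○○○○○○○○○
t=1: ○○○○○○○○○
○○○○○○○○○
○○○○○○○○○
○○○○●>○○○
○○○○○○○○○
○○○○○○○○○
t=2: ○○○○○○○○○
○○○○○○○○○
○○○○○○○○○
○○○○●●○○○
○○○○○v○○○
○○○○○○○○○
t=3: ○○○○○○○○○
○○○○○○○○○
○○○○○○○○○
○○○○●●○○○
○○○○<●○○○
○○○○○○○○○
t=4: ○○○○○○○○○
○○○○○○○○○
○○○○○○○○○
○○○○^●○○○
○○○○●●○○○
○○○○○○○○○
t=5: ○○○○○○○○○
○○○○○○○○○
○○○○○○○○○
○○○<○●○○○
○○○○●●○○○
○○○○○○○○○
t=6: ○○○○○○○○○
○○○○○○○○○
○○○^○○○○○
○○○●○●○○○
○○○○●●○○○
○○○○○○○○○
t=7: ○○○○○○○○○
○○○○○○○○○
○○○●>○○○○
○○○●○●○○○
○○○○●●○○○
○○○○○○○○○
t=8: ○○○○○○○○○
○○○○○○○○○
○○○●●○○○○
○○○●v●○○○
○○○○●●○○○
○○○○○○○○○
t=9: ○○○○○○○○○
○○○○○○○○○
○○○●●○○○○
○○○<●●○○○
○○○○●●○○○
○○○○○○○○○
t=10: ○○○○○○○○○
○○○○○○○○○
○○○●●○○○○
○○○○●●○○○
○○○v●●○○○
○○○○○○○○○
t=11: ○○○○○○○○○
○○○○○○○○○
○○○●●○○○○
○○○○●●○○○
○○<●●●○○○
○○○○○○○○○
t=12: ○○○○○○○○○
○○○○○○○○○
○○○●●○○○○
○○^○●●○○○
○○●●●●○○○
○○○○○○○○○
t=13: ○○○○○○○○○
○○○○○○○○○
○○○●●○○○○
○○●>●●○○○
○○●●●●○○○
○○○○○○○○○
t=14: ○○○○○○○○○
○○○○○○○○○
○○○●●○○○○
○○●●●●○○○
○○●v●●○○○
○○○○○○○○○
t=15: ○○○○○○○○○
○○○○○○○○○
○○○●●○○○○
○○●●●●○○○
○○●○>●○○○
○○○○○○○○○
t=16: ○○○○○○○○○
○○○○○○○○○
○○○●●○○○○
○○●●^●○○○
○○●○○●○○○
○○○○○○○○○
t=17: ○○○○○○○○○
○○○○○○○○○
○○○●●○○○○
○○●<○●○○○
○○●○○●○○○
○○○○○○○○○
t=18: ○○○○○○○○○
○○○○○○○○○
○○○●●○○○○
○○●○○●○○○
○○●v○●○○○
○○○○○○○○○
t=19: ○○○○○○○○○
○○○○○○○○○
○○○●●○○○○
○○●○○●○○○
○○<●○●○○○
○○○○○○○○○
t=20: ○○○○○○○○○
○○○○○○○○○
○○○●●○○○○
○○●○○●○○○
○○○●○●○○○
○○v○○○○○○
t=21: ○○○○○○○○○
○○○○○○○○○
○○○●●○○○○
○○●○○●○○○
○○○●○●○○○
○<●○○○○○○
t=22: ○○○○○○○○○
○○○○○○○○○
○○○●●○○○○
○○●○○●○○○
○^○●○●○○○
○●●○○○○○○
t=23: ○○○○○○○○○
○○○○○○○○○
○○○●●○○○○
○○●○○●○○○
○●>●○●○○○
○●●○○○○○○
t=24: ○○○○○○○○○
○○○○○○○○○
○○○●●○○○○
○○●○○●○○○
○●●●○●○○○
○●v○○○○○○
t=25: ○○○○○○○○○
○○○○○○○○○
○○○●●○○○○
○○●○○●○○○
○●●●○●○○○
○●○>○○○○○
t=26: ○○○v○○○○○
○○○○○○○○○
○○○●●○○○○
○○●○○●○○○
○●●●○●○○○
○●○●○○○○○
t=27: ○○<●○○○○○
○○○○○○○○○
○○○●●○○○○
○○●○○●○○○
○●●●○●○○○
○●○●○○○○○
t=28: ○○●●○○○○○
○○○○○○○○○
○○○●●○○○○
○○●○○●○○○
○●●●○●○○○
○●^●○○○○○
t=29: ○○●●○○○○○
○○○○○○○○○
○○○●●○○○○
○○●○○●○○○
○●●●○●○○○
○●●>○○○○○
t=30: ○○●●○○○○○
○○○○○○○○○
○○○●●○○○○
○○●○○●○○○
○●●^○●○○○
○●●○○○○○○
t=31: ○○●●○○○○○
○○○○○○○○○
○○○●●○○○○
○○●○○●○○○
○●<○○●○○○
○●●○○○○○○
t=32: ○○●●○○○○○
○○○○○○○○○
○○○●●○○○○
○○●○○●○○○
○●○○○●○○○
○●v○○○○○○
t=33: ○○●●○○○○○
○○○○○○○○○
○○○●●○○○○
○○●○○●○○○
○●○○○●○○○
○●○>○○○○○
t=34: ○○●v○○○○○
○○○○○○○○○
○○○●●○○○○
○○●○○●○○○
○●○○○●○○○
○●○●○○○○○

0,3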